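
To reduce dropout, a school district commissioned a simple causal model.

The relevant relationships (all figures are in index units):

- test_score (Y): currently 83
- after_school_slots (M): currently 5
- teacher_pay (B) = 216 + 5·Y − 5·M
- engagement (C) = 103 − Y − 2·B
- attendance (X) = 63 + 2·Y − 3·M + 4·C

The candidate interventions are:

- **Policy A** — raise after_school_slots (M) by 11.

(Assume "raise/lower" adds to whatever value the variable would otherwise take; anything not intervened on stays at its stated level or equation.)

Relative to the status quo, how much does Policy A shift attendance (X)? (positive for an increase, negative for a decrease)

Baseline:
  Y = 83
  M = 5
  B = 216 + 5·83 − 5·5 = 606
  C = 103 − 83 − 2·606 = -1192
  X = 63 + 2·83 − 3·5 + 4·(-1192) = -4554
Policy A (M + 11):
  Y = 83
  M = 5 + 11 = 16
  B = 216 + 5·83 − 5·16 = 551
  C = 103 − 83 − 2·551 = -1082
  X = 63 + 2·83 − 3·16 + 4·(-1082) = -4147
Change in X: -4147 − (-4554) = 407

407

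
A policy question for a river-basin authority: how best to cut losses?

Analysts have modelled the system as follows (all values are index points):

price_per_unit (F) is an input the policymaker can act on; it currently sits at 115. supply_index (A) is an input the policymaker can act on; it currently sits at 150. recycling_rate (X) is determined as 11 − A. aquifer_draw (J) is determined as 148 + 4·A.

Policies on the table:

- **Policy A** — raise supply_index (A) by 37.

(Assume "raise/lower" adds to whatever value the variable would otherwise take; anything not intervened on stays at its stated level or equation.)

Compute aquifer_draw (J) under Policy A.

Policy A (A + 37):
  A = 150 + 37 = 187
  J = 148 + 4·187 = 896

896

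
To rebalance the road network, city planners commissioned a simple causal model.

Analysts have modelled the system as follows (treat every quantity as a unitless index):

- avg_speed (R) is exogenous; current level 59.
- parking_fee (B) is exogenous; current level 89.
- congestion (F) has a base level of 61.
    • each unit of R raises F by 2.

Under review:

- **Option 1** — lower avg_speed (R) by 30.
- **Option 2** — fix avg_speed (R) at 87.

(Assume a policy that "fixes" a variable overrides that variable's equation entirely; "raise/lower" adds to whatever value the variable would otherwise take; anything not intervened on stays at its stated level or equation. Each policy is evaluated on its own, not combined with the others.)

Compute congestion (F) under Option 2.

235

Option 2 (R := 87):
  R = 87
  F = 61 + 2·87 = 235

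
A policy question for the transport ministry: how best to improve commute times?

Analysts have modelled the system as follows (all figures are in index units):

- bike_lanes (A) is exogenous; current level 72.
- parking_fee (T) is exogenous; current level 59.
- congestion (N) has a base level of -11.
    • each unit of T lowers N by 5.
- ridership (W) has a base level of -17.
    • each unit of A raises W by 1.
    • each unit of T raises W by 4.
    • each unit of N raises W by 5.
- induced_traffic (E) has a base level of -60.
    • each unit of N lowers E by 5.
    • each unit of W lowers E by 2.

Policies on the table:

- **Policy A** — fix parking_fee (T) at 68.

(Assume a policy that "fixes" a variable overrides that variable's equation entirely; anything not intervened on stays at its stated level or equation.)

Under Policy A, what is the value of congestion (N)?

Policy A (T := 68):
  T = 68
  N = -11 − 5·68 = -351

-351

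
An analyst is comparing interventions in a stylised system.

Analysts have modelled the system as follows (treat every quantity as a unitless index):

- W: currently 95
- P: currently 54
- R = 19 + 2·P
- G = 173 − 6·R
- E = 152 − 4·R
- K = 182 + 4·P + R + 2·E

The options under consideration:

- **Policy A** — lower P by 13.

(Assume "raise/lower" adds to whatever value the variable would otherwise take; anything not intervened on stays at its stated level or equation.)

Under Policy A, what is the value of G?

-433

Policy A (P − 13):
  P = 54 − 13 = 41
  R = 19 + 2·41 = 101
  G = 173 − 6·101 = -433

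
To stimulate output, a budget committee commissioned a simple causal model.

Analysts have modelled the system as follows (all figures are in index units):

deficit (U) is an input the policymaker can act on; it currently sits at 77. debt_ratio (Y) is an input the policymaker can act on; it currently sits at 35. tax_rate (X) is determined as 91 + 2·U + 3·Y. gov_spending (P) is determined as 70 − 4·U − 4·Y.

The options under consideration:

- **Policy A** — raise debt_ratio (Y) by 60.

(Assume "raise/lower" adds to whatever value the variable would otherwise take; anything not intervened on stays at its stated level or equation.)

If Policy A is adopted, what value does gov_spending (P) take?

-618

Policy A (Y + 60):
  U = 77
  Y = 35 + 60 = 95
  P = 70 − 4·77 − 4·95 = -618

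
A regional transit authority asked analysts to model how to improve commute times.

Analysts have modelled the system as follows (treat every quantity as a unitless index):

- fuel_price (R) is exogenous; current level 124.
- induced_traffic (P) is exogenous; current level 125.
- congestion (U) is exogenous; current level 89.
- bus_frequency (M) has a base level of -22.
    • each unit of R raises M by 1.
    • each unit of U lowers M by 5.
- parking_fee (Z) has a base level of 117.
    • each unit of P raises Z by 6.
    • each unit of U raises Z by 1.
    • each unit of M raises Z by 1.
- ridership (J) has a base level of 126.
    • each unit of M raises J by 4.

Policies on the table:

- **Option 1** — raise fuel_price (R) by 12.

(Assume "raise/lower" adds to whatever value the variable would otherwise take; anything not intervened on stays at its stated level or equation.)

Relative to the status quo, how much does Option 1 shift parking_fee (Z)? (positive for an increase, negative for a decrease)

Baseline:
  R = 124
  P = 125
  U = 89
  M = -22 + 124 − 5·89 = -343
  Z = 117 + 6·125 + 89 + (-343) = 613
Option 1 (R + 12):
  R = 124 + 12 = 136
  P = 125
  U = 89
  M = -22 + 136 − 5·89 = -331
  Z = 117 + 6·125 + 89 + (-331) = 625
Change in Z: 625 − 613 = 12

12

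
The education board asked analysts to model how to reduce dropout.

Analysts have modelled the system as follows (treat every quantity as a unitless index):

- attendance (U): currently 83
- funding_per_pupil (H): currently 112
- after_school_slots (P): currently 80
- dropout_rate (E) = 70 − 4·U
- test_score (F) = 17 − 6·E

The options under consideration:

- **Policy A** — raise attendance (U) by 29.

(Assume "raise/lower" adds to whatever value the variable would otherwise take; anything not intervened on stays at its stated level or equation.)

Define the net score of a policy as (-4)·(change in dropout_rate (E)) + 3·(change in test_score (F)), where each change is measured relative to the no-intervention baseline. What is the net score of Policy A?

2552

Baseline:
  U = 83
  E = 70 − 4·83 = -262
  F = 17 − 6·(-262) = 1589
Policy A (U + 29):
  U = 83 + 29 = 112
  E = 70 − 4·112 = -378
  F = 17 − 6·(-378) = 2285
ΔE = -378 − (-262) = -116; ΔF = 2285 − 1589 = 696
Score = (-4)·(-116) + 3·696 = 2552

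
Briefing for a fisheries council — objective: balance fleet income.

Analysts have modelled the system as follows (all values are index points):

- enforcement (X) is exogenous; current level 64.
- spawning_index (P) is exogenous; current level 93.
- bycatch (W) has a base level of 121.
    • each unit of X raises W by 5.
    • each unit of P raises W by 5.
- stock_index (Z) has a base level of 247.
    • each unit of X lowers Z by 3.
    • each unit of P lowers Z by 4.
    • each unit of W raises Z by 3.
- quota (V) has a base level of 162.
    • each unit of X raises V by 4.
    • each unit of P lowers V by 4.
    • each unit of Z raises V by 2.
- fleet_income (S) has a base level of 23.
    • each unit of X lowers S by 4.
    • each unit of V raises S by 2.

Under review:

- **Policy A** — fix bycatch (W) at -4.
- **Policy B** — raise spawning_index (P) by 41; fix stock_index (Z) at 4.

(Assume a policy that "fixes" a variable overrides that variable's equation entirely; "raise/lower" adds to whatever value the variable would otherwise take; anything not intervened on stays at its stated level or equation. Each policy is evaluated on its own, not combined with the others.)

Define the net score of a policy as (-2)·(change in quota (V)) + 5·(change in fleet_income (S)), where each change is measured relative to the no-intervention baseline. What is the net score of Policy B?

-39664

Baseline:
  X = 64
  P = 93
  W = 121 + 5·64 + 5·93 = 906
  Z = 247 − 3·64 − 4·93 + 3·906 = 2401
  V = 162 + 4·64 − 4·93 + 2·2401 = 4848
  S = 23 − 4·64 + 2·4848 = 9463
Policy B (P + 41, Z := 4):
  X = 64
  P = 93 + 41 = 134
  W = 121 + 5·64 + 5·134 = 1111
  Z = 4
  V = 162 + 4·64 − 4·134 + 2·4 = -110
  S = 23 − 4·64 + 2·(-110) = -453
ΔV = -110 − 4848 = -4958; ΔS = -453 − 9463 = -9916
Score = (-2)·(-4958) + 5·(-9916) = -39664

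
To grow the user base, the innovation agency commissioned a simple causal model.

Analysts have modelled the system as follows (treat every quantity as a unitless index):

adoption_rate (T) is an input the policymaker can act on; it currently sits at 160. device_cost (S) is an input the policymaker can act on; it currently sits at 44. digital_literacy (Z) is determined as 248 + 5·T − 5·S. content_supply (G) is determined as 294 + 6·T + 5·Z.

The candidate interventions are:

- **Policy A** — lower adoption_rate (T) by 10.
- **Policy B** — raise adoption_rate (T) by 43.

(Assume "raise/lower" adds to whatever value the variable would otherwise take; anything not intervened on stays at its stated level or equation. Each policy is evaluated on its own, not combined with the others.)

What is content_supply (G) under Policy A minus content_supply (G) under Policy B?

-1643

Policy A (T − 10):
  T = 160 − 10 = 150
  S = 44
  Z = 248 + 5·150 − 5·44 = 778
  G = 294 + 6·150 + 5·778 = 5084
Policy B (T + 43):
  T = 160 + 43 = 203
  S = 44
  Z = 248 + 5·203 − 5·44 = 1043
  G = 294 + 6·203 + 5·1043 = 6727
G: 5084 − 6727 = -1643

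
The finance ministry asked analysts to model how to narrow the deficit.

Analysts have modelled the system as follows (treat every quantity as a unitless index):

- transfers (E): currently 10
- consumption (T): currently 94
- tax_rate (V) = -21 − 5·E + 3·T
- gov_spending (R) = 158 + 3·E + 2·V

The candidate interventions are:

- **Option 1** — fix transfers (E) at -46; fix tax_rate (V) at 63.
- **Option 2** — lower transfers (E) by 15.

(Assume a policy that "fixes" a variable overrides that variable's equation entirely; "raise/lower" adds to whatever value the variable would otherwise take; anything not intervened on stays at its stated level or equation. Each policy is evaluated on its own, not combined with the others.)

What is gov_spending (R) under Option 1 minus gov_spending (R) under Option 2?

-569

Option 1 (E := -46, V := 63):
  E = -46
  T = 94
  V = 63
  R = 158 + 3·(-46) + 2·63 = 146
Option 2 (E − 15):
  E = 10 − 15 = -5
  T = 94
  V = -21 − 5·(-5) + 3·94 = 286
  R = 158 + 3·(-5) + 2·286 = 715
R: 146 − 715 = -569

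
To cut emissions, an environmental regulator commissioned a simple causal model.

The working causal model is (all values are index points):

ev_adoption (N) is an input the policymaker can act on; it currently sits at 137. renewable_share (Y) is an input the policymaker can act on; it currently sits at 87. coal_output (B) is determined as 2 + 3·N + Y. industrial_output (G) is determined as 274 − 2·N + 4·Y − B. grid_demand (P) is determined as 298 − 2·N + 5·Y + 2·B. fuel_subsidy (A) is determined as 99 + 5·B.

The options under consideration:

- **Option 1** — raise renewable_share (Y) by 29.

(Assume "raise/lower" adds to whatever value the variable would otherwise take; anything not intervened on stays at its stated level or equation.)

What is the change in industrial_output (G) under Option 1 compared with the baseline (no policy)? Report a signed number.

Baseline:
  N = 137
  Y = 87
  B = 2 + 3·137 + 87 = 500
  G = 274 − 2·137 + 4·87 − 500 = -152
Option 1 (Y + 29):
  N = 137
  Y = 87 + 29 = 116
  B = 2 + 3·137 + 116 = 529
  G = 274 − 2·137 + 4·116 − 529 = -65
Change in G: -65 − (-152) = 87

87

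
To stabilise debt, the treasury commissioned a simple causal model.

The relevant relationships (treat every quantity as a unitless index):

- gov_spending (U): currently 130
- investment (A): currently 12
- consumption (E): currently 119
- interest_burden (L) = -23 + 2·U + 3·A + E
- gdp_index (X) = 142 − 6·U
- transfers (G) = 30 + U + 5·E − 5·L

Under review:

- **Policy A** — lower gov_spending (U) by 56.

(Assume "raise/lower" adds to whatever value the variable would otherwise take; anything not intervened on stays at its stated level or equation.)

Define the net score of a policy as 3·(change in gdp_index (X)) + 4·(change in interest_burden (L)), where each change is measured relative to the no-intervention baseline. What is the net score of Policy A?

560

Baseline:
  U = 130
  A = 12
  E = 119
  L = -23 + 2·130 + 3·12 + 119 = 392
  X = 142 − 6·130 = -638
Policy A (U − 56):
  U = 130 − 56 = 74
  A = 12
  E = 119
  L = -23 + 2·74 + 3·12 + 119 = 280
  X = 142 − 6·74 = -302
ΔX = -302 − (-638) = 336; ΔL = 280 − 392 = -112
Score = 3·336 + 4·(-112) = 560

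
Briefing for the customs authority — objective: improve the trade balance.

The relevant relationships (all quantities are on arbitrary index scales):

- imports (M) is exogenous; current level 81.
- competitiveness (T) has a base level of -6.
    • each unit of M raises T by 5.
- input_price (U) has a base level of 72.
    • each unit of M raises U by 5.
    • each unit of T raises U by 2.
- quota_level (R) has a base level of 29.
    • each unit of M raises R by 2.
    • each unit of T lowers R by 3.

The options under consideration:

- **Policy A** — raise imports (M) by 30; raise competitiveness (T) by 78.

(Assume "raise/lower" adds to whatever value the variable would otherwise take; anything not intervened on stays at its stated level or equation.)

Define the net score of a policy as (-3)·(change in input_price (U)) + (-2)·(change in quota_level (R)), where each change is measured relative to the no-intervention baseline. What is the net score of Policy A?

-570

Baseline:
  M = 81
  T = -6 + 5·81 = 399
  U = 72 + 5·81 + 2·399 = 1275
  R = 29 + 2·81 − 3·399 = -1006
Policy A (M + 30, T + 78):
  M = 81 + 30 = 111
  T = -6 + 5·111 (+78 from intervention) = 627
  U = 72 + 5·111 + 2·627 = 1881
  R = 29 + 2·111 − 3·627 = -1630
ΔU = 1881 − 1275 = 606; ΔR = -1630 − (-1006) = -624
Score = (-3)·606 + (-2)·(-624) = -570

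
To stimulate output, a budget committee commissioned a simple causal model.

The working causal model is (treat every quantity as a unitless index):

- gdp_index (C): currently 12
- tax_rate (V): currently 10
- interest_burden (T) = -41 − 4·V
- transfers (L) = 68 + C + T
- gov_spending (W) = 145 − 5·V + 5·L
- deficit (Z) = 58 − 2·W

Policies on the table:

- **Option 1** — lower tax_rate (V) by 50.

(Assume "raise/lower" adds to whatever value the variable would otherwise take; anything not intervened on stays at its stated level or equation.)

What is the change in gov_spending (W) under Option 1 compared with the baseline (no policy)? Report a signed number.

1250

Baseline:
  C = 12
  V = 10
  T = -41 − 4·10 = -81
  L = 68 + 12 + (-81) = -1
  W = 145 − 5·10 + 5·(-1) = 90
Option 1 (V − 50):
  C = 12
  V = 10 − 50 = -40
  T = -41 − 4·(-40) = 119
  L = 68 + 12 + 119 = 199
  W = 145 − 5·(-40) + 5·199 = 1340
Change in W: 1340 − 90 = 1250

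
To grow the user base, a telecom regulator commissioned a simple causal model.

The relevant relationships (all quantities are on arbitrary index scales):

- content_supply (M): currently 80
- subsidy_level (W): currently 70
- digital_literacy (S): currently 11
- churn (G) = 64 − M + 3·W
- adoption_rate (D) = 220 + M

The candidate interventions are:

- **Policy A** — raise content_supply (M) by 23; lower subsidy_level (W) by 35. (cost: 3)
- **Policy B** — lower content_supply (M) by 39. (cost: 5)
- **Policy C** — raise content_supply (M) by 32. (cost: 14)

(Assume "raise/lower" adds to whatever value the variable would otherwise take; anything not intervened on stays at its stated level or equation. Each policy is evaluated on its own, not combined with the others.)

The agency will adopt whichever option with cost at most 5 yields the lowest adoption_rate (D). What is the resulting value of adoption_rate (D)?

261

Policy A (M + 23, W − 35):
  M = 80 + 23 = 103
  D = 220 + 103 = 323
Policy B (M − 39):
  M = 80 − 39 = 41
  D = 220 + 41 = 261
Comparing — Policy A: D=323, Policy B: D=261. Lowest is 261 (Policy B).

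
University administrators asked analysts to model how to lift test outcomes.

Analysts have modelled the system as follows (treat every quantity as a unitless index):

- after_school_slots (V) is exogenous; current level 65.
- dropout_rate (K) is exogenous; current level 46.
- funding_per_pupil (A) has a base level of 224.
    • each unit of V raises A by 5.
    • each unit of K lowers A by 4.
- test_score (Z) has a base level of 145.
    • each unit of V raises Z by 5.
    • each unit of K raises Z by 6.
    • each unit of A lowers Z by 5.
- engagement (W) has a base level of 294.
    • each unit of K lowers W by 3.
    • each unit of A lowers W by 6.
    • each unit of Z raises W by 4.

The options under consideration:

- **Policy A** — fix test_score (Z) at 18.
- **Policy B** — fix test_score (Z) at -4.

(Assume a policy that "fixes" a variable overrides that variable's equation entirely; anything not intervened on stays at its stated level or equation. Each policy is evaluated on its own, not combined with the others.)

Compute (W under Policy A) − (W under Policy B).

88

Policy A (Z := 18):
  V = 65
  K = 46
  A = 224 + 5·65 − 4·46 = 365
  Z = 18
  W = 294 − 3·46 − 6·365 + 4·18 = -1962
Policy B (Z := -4):
  V = 65
  K = 46
  A = 224 + 5·65 − 4·46 = 365
  Z = -4
  W = 294 − 3·46 − 6·365 + 4·(-4) = -2050
W: -1962 − (-2050) = 88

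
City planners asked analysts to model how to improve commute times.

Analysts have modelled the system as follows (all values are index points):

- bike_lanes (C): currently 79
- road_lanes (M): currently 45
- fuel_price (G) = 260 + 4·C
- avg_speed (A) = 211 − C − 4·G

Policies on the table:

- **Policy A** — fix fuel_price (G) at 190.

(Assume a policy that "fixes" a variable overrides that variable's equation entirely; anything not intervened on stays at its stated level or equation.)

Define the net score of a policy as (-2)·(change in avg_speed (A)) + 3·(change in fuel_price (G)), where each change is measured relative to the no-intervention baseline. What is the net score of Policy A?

Baseline:
  C = 79
  G = 260 + 4·79 = 576
  A = 211 − 79 − 4·576 = -2172
Policy A (G := 190):
  C = 79
  G = 190
  A = 211 − 79 − 4·190 = -628
ΔA = -628 − (-2172) = 1544; ΔG = 190 − 576 = -386
Score = (-2)·1544 + 3·(-386) = -4246

-4246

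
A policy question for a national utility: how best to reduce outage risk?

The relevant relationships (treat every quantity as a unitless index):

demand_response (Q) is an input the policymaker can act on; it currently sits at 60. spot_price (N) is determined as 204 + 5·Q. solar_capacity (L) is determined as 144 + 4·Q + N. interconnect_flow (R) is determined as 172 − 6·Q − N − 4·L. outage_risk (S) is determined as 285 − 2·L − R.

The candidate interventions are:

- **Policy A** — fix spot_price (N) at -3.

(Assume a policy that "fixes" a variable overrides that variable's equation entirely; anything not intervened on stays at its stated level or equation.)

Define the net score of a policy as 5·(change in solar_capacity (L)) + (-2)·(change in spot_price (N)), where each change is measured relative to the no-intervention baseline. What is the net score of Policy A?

-1521

Baseline:
  Q = 60
  N = 204 + 5·60 = 504
  L = 144 + 4·60 + 504 = 888
Policy A (N := -3):
  Q = 60
  N = -3
  L = 144 + 4·60 + (-3) = 381
ΔL = 381 − 888 = -507; ΔN = -3 − 504 = -507
Score = 5·(-507) + (-2)·(-507) = -1521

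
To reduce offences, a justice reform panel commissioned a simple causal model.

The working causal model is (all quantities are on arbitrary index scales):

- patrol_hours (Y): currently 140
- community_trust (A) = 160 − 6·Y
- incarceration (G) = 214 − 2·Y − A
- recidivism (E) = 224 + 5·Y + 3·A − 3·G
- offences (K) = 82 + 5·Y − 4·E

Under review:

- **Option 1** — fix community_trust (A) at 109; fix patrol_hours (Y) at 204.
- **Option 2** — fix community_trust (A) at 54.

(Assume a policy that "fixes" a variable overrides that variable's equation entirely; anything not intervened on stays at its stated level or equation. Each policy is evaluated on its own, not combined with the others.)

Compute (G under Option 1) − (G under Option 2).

Option 1 (A := 109, Y := 204):
  Y = 204
  A = 109
  G = 214 − 2·204 − 109 = -303
Option 2 (A := 54):
  Y = 140
  A = 54
  G = 214 − 2·140 − 54 = -120
G: -303 − (-120) = -183

-183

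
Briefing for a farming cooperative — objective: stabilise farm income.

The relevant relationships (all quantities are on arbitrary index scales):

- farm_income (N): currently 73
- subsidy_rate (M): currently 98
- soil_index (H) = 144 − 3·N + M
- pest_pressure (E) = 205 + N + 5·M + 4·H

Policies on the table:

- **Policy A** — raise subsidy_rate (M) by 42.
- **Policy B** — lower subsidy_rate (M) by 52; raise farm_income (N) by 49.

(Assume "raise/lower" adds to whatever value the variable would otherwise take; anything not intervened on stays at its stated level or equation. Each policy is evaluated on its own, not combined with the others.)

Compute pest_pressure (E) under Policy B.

-147

Policy B (M − 52, N + 49):
  N = 73 + 49 = 122
  M = 98 − 52 = 46
  H = 144 − 3·122 + 46 = -176
  E = 205 + 122 + 5·46 + 4·(-176) = -147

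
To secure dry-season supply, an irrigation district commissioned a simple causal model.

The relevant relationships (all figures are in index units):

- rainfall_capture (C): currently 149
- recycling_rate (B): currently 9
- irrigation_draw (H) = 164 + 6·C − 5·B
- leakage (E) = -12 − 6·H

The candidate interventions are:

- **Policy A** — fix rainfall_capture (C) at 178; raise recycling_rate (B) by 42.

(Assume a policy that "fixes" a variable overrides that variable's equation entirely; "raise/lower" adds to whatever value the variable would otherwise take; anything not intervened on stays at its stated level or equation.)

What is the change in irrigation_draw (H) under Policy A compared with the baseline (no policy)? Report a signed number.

Baseline:
  C = 149
  B = 9
  H = 164 + 6·149 − 5·9 = 1013
Policy A (C := 178, B + 42):
  C = 178
  B = 9 + 42 = 51
  H = 164 + 6·178 − 5·51 = 977
Change in H: 977 − 1013 = -36

-36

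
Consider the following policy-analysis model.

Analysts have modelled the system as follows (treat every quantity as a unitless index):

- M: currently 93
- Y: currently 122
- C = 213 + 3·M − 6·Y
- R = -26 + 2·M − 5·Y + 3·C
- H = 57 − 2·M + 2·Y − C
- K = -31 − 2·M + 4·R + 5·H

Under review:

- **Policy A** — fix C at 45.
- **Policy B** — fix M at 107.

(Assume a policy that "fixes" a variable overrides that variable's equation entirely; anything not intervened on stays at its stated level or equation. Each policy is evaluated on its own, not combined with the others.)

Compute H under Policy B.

285

Policy B (M := 107):
  M = 107
  Y = 122
  C = 213 + 3·107 − 6·122 = -198
  H = 57 − 2·107 + 2·122 − (-198) = 285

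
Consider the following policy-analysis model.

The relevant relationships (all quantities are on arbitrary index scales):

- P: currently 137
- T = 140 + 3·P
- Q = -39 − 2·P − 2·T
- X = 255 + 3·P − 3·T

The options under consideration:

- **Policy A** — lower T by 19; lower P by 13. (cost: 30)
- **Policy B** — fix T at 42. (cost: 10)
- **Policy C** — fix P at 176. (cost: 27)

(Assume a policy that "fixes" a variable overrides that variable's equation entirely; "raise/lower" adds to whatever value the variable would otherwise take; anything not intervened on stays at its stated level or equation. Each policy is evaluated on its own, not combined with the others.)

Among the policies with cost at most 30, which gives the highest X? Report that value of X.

Policy A (T − 19, P − 13):
  P = 137 − 13 = 124
  T = 140 + 3·124 (−19 from intervention) = 493
  X = 255 + 3·124 − 3·493 = -852
Policy B (T := 42):
  P = 137
  T = 42
  X = 255 + 3·137 − 3·42 = 540
Policy C (P := 176):
  P = 176
  T = 140 + 3·176 = 668
  X = 255 + 3·176 − 3·668 = -1221
Comparing — Policy A: X=-852, Policy B: X=540, Policy C: X=-1221. Highest is 540 (Policy B).

540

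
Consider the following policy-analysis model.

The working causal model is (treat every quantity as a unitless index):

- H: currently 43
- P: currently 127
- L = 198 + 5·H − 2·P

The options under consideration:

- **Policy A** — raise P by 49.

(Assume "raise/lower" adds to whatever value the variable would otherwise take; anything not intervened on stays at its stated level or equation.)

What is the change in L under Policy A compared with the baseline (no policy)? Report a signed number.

Baseline:
  H = 43
  P = 127
  L = 198 + 5·43 − 2·127 = 159
Policy A (P + 49):
  H = 43
  P = 127 + 49 = 176
  L = 198 + 5·43 − 2·176 = 61
Change in L: 61 − 159 = -98

-98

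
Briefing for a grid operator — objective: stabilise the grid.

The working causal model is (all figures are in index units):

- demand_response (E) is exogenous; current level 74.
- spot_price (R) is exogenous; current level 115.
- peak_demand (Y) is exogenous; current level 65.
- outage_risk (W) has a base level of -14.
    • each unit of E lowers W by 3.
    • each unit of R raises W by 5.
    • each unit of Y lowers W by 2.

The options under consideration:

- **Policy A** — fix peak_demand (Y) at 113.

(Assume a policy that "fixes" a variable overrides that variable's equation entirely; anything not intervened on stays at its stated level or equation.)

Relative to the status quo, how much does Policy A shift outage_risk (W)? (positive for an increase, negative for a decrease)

-96

Baseline:
  E = 74
  R = 115
  Y = 65
  W = -14 − 3·74 + 5·115 − 2·65 = 209
Policy A (Y := 113):
  E = 74
  R = 115
  Y = 113
  W = -14 − 3·74 + 5·115 − 2·113 = 113
Change in W: 113 − 209 = -96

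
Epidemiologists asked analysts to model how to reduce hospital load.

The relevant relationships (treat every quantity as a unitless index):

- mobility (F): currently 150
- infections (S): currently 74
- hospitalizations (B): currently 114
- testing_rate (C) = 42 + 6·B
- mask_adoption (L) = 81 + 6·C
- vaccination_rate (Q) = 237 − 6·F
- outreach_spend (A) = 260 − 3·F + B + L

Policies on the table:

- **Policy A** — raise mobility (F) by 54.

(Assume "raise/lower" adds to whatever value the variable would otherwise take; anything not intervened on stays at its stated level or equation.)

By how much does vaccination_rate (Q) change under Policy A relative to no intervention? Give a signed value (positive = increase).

Baseline:
  F = 150
  Q = 237 − 6·150 = -663
Policy A (F + 54):
  F = 150 + 54 = 204
  Q = 237 − 6·204 = -987
Change in Q: -987 − (-663) = -324

-324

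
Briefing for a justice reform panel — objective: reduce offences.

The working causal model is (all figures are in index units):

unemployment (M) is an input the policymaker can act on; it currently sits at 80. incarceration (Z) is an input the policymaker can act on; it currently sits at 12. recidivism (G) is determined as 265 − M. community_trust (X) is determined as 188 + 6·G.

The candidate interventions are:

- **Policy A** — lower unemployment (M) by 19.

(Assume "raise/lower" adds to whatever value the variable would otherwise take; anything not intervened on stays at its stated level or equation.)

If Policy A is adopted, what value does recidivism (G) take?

204

Policy A (M − 19):
  M = 80 − 19 = 61
  G = 265 − 61 = 204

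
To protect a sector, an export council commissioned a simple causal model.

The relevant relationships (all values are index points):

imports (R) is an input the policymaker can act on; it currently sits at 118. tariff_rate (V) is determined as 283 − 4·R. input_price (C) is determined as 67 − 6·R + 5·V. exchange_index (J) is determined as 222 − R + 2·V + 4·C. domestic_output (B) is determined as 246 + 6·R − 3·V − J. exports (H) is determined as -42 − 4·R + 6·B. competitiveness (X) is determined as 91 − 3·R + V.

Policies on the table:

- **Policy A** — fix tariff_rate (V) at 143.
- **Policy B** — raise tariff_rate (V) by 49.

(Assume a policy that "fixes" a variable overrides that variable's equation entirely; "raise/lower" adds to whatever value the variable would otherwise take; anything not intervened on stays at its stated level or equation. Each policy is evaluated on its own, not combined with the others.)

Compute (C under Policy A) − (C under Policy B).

1415

Policy A (V := 143):
  R = 118
  V = 143
  C = 67 − 6·118 + 5·143 = 74
Policy B (V + 49):
  R = 118
  V = 283 − 4·118 (+49 from intervention) = -140
  C = 67 − 6·118 + 5·(-140) = -1341
C: 74 − (-1341) = 1415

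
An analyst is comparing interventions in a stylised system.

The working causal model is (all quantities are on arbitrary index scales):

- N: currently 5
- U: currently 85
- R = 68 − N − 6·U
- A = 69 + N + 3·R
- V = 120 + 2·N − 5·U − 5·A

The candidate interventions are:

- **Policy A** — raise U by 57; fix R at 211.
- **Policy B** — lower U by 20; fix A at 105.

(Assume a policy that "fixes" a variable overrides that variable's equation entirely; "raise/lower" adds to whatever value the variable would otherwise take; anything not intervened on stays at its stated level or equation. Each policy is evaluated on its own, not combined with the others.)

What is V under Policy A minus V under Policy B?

-3395

Policy A (U + 57, R := 211):
  N = 5
  U = 85 + 57 = 142
  R = 211
  A = 69 + 5 + 3·211 = 707
  V = 120 + 2·5 − 5·142 − 5·707 = -4115
Policy B (U − 20, A := 105):
  N = 5
  U = 85 − 20 = 65
  R = 68 − 5 − 6·65 = -327
  A = 105
  V = 120 + 2·5 − 5·65 − 5·105 = -720
V: -4115 − (-720) = -3395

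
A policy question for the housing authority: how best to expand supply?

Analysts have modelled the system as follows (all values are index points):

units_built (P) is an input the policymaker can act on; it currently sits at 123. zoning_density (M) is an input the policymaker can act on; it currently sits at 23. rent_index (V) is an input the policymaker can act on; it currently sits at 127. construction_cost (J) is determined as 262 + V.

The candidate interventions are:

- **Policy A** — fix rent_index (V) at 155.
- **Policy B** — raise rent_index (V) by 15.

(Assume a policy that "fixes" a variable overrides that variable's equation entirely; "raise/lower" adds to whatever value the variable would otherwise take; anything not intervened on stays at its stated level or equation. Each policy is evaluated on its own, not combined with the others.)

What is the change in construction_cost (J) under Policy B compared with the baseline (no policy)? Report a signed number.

15

Baseline:
  V = 127
  J = 262 + 127 = 389
Policy B (V + 15):
  V = 127 + 15 = 142
  J = 262 + 142 = 404
Change in J: 404 − 389 = 15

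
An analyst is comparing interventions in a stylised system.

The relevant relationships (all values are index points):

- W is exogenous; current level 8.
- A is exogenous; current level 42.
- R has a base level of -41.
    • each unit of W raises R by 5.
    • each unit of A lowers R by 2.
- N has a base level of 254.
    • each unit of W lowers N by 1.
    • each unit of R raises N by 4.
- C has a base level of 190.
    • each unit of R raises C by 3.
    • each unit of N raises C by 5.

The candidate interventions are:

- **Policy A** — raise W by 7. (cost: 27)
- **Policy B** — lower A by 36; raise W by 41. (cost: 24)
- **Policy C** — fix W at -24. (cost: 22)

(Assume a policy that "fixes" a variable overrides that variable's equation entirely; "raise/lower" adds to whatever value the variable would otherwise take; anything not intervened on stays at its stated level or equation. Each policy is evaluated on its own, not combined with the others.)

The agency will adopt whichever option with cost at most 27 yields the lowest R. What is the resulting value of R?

-245

Policy A (W + 7):
  W = 8 + 7 = 15
  A = 42
  R = -41 + 5·15 − 2·42 = -50
Policy B (A − 36, W + 41):
  W = 8 + 41 = 49
  A = 42 − 36 = 6
  R = -41 + 5·49 − 2·6 = 192
Policy C (W := -24):
  W = -24
  A = 42
  R = -41 + 5·(-24) − 2·42 = -245
Comparing — Policy A: R=-50, Policy B: R=192, Policy C: R=-245. Lowest is -245 (Policy C).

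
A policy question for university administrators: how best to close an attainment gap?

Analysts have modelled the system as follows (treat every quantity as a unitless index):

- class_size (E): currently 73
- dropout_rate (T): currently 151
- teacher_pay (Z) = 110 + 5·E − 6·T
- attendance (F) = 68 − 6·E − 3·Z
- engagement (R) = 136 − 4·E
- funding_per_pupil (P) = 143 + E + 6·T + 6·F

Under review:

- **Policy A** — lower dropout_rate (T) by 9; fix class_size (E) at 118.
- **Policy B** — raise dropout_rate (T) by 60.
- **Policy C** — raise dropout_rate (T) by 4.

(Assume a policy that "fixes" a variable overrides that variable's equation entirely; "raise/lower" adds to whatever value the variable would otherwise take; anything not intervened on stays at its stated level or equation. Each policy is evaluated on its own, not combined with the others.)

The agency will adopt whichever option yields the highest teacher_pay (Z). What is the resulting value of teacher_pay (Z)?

-152

Policy A (T − 9, E := 118):
  E = 118
  T = 151 − 9 = 142
  Z = 110 + 5·118 − 6·142 = -152
Policy B (T + 60):
  E = 73
  T = 151 + 60 = 211
  Z = 110 + 5·73 − 6·211 = -791
Policy C (T + 4):
  E = 73
  T = 151 + 4 = 155
  Z = 110 + 5·73 − 6·155 = -455
Comparing — Policy A: Z=-152, Policy B: Z=-791, Policy C: Z=-455. Highest is -152 (Policy A).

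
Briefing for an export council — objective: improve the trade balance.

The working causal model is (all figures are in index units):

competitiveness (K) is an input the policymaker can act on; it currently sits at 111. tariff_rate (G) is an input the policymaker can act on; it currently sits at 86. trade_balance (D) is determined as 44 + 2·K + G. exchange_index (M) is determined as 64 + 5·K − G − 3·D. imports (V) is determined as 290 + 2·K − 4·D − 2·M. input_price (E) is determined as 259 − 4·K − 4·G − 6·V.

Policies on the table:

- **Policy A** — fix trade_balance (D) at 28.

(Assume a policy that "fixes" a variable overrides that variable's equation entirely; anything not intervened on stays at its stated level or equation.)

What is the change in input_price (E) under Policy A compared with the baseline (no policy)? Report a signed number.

Baseline:
  K = 111
  G = 86
  D = 44 + 2·111 + 86 = 352
  M = 64 + 5·111 − 86 − 3·352 = -523
  V = 290 + 2·111 − 4·352 − 2·(-523) = 150
  E = 259 − 4·111 − 4·86 − 6·150 = -1429
Policy A (D := 28):
  K = 111
  G = 86
  D = 28
  M = 64 + 5·111 − 86 − 3·28 = 449
  V = 290 + 2·111 − 4·28 − 2·449 = -498
  E = 259 − 4·111 − 4·86 − 6·(-498) = 2459
Change in E: 2459 − (-1429) = 3888

3888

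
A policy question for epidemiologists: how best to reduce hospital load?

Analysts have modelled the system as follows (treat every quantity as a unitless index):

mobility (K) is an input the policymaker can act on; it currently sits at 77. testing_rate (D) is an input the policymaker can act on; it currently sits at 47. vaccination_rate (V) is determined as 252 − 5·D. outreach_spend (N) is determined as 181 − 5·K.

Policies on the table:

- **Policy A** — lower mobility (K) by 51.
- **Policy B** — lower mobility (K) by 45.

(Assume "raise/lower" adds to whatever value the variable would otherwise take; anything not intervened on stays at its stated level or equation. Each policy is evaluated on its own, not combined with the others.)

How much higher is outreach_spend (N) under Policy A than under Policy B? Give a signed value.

Policy A (K − 51):
  K = 77 − 51 = 26
  N = 181 − 5·26 = 51
Policy B (K − 45):
  K = 77 − 45 = 32
  N = 181 − 5·32 = 21
N: 51 − 21 = 30

30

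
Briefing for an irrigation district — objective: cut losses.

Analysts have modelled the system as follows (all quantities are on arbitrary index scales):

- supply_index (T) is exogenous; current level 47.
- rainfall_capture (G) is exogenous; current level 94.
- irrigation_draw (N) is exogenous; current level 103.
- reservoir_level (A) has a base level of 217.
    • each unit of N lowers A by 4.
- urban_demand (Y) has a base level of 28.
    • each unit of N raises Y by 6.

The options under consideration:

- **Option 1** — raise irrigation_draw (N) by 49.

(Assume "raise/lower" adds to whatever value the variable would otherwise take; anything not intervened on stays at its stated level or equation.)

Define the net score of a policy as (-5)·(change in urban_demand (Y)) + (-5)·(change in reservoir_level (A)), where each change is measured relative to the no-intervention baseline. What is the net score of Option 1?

Baseline:
  N = 103
  A = 217 − 4·103 = -195
  Y = 28 + 6·103 = 646
Option 1 (N + 49):
  N = 103 + 49 = 152
  A = 217 − 4·152 = -391
  Y = 28 + 6·152 = 940
ΔY = 940 − 646 = 294; ΔA = -391 − (-195) = -196
Score = (-5)·294 + (-5)·(-196) = -490

-490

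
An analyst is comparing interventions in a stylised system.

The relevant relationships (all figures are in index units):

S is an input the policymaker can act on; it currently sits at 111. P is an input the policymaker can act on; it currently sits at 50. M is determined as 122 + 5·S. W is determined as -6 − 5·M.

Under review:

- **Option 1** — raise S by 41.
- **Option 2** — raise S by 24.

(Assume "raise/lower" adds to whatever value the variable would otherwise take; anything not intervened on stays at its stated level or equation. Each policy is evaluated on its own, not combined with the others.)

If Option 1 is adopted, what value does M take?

882

Option 1 (S + 41):
  S = 111 + 41 = 152
  M = 122 + 5·152 = 882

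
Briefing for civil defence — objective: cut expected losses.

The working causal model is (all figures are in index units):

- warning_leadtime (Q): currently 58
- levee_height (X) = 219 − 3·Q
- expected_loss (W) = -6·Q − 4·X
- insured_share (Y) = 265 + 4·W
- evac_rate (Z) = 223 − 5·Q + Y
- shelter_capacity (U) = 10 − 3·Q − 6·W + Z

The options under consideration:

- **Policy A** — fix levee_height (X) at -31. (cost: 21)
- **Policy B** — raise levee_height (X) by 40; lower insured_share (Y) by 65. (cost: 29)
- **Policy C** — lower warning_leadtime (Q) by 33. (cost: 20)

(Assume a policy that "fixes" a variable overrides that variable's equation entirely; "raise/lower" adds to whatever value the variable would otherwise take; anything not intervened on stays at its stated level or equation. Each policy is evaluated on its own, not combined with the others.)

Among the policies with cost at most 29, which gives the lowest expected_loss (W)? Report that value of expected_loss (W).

Policy A (X := -31):
  Q = 58
  X = -31
  W = 0 − 6·58 − 4·(-31) = -224
Policy B (X + 40, Y − 65):
  Q = 58
  X = 219 − 3·58 (+40 from intervention) = 85
  W = 0 − 6·58 − 4·85 = -688
Policy C (Q − 33):
  Q = 58 − 33 = 25
  X = 219 − 3·25 = 144
  W = 0 − 6·25 − 4·144 = -726
Comparing — Policy A: W=-224, Policy B: W=-688, Policy C: W=-726. Lowest is -726 (Policy C).

-726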